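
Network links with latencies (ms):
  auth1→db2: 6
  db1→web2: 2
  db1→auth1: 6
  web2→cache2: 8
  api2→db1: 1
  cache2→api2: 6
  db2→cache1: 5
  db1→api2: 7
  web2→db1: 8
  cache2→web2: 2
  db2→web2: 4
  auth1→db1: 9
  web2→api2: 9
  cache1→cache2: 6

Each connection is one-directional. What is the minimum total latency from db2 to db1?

Comparing a few candidate routes:
db2 -> cache1 -> cache2 -> api2 -> db1: 5 + 6 + 6 + 1 = 18
db2 -> web2 -> api2 -> db1: 4 + 9 + 1 = 14
db2 -> web2 -> db1: 4 + 8 = 12
Shortest: 12 ms.

12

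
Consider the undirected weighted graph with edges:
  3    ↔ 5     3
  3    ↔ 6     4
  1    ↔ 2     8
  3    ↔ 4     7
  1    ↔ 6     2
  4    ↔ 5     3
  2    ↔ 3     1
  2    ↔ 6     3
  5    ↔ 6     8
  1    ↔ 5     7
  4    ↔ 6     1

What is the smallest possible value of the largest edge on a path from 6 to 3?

3

Comparing a few candidate routes:
6 -> 1 -> 5 -> 4 -> 3: max(2, 7, 3, 7) = 7
6 -> 4 -> 5 -> 3: max(1, 3, 3) = 3
6 -> 3: max(4) = 4
6 -> 2 -> 3: max(3, 1) = 3
6 -> 4 -> 3: max(1, 7) = 7
The minimum achievable maximum is 3.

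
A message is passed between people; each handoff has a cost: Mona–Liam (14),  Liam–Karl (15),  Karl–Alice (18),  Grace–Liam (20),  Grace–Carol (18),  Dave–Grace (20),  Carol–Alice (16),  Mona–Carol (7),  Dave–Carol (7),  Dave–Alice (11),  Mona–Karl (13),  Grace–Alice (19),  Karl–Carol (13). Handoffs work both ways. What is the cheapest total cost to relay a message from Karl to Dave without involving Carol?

29

Checking several routes:
Karl -> Alice -> Dave: 18 + 11 = 29
Karl -> Liam -> Grace -> Dave: 15 + 20 + 20 = 55
Karl -> Liam -> Grace -> Alice -> Dave: 15 + 20 + 19 + 11 = 65
Karl -> Alice -> Grace -> Dave: 18 + 19 + 20 = 57
The minimum is 29.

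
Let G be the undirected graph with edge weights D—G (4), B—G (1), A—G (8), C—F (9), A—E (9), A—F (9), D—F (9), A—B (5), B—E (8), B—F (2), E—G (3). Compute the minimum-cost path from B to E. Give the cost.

4

Comparing a few candidate routes:
B -> A -> E: 5 + 9 = 14
B -> F -> D -> G -> E: 2 + 9 + 4 + 3 = 18
B -> G -> E: 1 + 3 = 4
B -> A -> G -> E: 5 + 8 + 3 = 16
B -> E: 8
The minimum is 4.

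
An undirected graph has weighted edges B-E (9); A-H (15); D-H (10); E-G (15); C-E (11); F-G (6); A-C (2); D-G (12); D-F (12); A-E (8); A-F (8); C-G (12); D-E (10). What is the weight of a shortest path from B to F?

A few of the B→F routes:
B -> E -> D -> F: 9 + 10 + 12 = 31
B -> E -> G -> F: 9 + 15 + 6 = 30
B -> E -> D -> G -> F: 9 + 10 + 12 + 6 = 37
B -> E -> A -> F: 9 + 8 + 8 = 25
B -> E -> C -> A -> F: 9 + 11 + 2 + 8 = 30
The minimum is 25.

25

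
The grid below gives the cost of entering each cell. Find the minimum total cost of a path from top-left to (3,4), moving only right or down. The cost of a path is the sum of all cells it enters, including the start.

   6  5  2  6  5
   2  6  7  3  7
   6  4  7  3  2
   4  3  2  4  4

31

One optimal route is r0c0→r0c1→r0c2→r0c3→r1c3→r2c3→r2c4→r3c4.
Its cost is 6 + 5 + 2 + 6 + 3 + 3 + 2 + 4 = 31.
For comparison, the top-then-right route costs 37.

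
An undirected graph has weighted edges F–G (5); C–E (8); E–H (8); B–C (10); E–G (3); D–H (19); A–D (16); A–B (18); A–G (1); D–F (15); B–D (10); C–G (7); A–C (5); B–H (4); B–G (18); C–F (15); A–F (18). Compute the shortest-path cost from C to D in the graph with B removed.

Checking several routes:
C -> A -> G -> F -> D: 5 + 1 + 5 + 15 = 26
C -> G -> F -> D: 7 + 5 + 15 = 27
C -> A -> D: 5 + 16 = 21
C -> G -> A -> D: 7 + 1 + 16 = 24
Best route has total 21.

21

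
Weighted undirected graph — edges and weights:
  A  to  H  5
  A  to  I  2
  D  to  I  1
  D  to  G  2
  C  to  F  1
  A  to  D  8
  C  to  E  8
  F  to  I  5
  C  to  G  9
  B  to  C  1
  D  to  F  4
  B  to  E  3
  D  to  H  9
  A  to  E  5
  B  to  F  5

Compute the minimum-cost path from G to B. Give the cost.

8

Comparing a few candidate routes:
G-D-I-F-C-B: 2 + 1 + 5 + 1 + 1 = 10
G-C-B: 9 + 1 = 10
G-D-F-C-B: 2 + 4 + 1 + 1 = 8
Shortest: 8.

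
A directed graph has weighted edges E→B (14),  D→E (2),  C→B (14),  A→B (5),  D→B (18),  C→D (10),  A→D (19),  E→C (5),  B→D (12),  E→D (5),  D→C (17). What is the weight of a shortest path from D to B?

Routes from D to B:
D-C-B: 17 + 14 = 31
D-B: 18
D-E-C-B: 2 + 5 + 14 = 21
D-E-B: 2 + 14 = 16
Shortest: 16.

16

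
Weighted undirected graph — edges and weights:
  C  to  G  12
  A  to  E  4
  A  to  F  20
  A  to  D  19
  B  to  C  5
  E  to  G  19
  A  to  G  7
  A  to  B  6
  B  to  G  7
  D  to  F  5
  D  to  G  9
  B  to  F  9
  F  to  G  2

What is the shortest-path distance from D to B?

14

Checking several routes:
D - F - G - A - B: 5 + 2 + 7 + 6 = 20
D - G - F - B: 9 + 2 + 9 = 20
D - F - B: 5 + 9 = 14
D - G - B: 9 + 7 = 16
D - F - G - B: 5 + 2 + 7 = 14
Best route has total 14.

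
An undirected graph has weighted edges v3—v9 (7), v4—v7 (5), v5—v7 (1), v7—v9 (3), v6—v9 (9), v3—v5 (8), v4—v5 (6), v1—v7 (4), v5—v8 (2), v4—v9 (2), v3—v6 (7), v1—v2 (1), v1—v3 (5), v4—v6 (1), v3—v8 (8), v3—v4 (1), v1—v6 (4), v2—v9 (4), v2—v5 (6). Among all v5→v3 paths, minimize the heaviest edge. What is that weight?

3

Comparing a few candidate routes:
v5 -> v7 -> v1 -> v2 -> v9 -> v4 -> v3: max(1, 4, 1, 4, 2, 1) = 4
v5 -> v7 -> v9 -> v4 -> v3: max(1, 3, 2, 1) = 3
v5 -> v7 -> v1 -> v6 -> v4 -> v3: max(1, 4, 4, 1, 1) = 4
Best route has worst link 3.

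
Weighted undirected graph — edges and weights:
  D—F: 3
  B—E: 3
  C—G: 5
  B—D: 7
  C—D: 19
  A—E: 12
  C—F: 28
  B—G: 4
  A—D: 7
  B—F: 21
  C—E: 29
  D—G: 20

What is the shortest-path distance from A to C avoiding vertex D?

Candidate routes:
A → E → C: 12 + 29 = 41
A → E → B → F → C: 12 + 3 + 21 + 28 = 64
A → E → B → G → C: 12 + 3 + 4 + 5 = 24
Best route has total 24.

24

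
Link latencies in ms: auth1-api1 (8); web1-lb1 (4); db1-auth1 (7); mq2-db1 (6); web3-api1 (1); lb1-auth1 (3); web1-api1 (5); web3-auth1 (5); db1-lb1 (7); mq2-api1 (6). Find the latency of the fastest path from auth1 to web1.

7

Checking several routes:
auth1 → web3 → api1 → web1: 5 + 1 + 5 = 11
auth1 → db1 → lb1 → web1: 7 + 7 + 4 = 18
auth1 → api1 → web1: 8 + 5 = 13
auth1 → db1 → mq2 → api1 → web1: 7 + 6 + 6 + 5 = 24
auth1 → lb1 → web1: 3 + 4 = 7
Shortest: 7 ms.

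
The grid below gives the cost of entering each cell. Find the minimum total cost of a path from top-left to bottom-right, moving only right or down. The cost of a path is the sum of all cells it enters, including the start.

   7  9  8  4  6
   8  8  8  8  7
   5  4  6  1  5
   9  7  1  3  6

Best path: [0,0] -> [1,0] -> [2,0] -> [2,1] -> [2,2] -> [2,3] -> [3,3] -> [3,4]
Cost: 7 + 8 + 5 + 4 + 6 + 1 + 3 + 6 = 40
For comparison, the top-then-right route costs 52.

40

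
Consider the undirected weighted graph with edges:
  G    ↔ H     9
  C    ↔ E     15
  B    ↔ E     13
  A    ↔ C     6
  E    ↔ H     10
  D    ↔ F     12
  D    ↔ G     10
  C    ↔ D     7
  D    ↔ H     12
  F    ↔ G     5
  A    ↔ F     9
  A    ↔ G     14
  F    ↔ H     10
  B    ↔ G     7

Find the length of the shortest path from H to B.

16

Comparing a few candidate routes:
H -> E -> B: 10 + 13 = 23
H -> G -> B: 9 + 7 = 16
H -> D -> G -> B: 12 + 10 + 7 = 29
H -> F -> G -> B: 10 + 5 + 7 = 22
Shortest: 16.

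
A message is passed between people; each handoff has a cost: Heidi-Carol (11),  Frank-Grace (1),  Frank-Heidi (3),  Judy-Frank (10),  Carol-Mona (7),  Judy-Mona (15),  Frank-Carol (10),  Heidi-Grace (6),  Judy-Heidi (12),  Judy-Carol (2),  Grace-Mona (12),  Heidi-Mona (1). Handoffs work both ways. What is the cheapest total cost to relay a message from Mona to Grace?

5

Comparing a few candidate routes:
Mona - Heidi - Frank - Grace: 1 + 3 + 1 = 5
Mona - Carol - Judy - Frank - Grace: 7 + 2 + 10 + 1 = 20
Mona - Grace: 12
Mona - Heidi - Grace: 1 + 6 = 7
Mona - Carol - Frank - Grace: 7 + 10 + 1 = 18
Shortest: 5.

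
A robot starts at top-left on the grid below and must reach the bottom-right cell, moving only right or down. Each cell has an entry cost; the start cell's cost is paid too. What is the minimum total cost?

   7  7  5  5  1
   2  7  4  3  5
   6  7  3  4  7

34

One optimal route is r0c0 r1c0 r1c1 r1c2 r1c3 r2c3 r2c4.
Its cost is 7 + 2 + 7 + 4 + 3 + 4 + 7 = 34.
(Top row then right column would cost 37.)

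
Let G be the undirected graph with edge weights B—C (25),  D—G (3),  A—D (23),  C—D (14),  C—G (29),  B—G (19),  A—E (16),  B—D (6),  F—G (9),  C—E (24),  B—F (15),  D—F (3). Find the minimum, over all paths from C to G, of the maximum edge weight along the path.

Comparing a few candidate routes:
C -> D -> F -> G: max(14, 3, 9) = 14
C -> D -> B -> F -> G: max(14, 6, 15, 9) = 15
C -> D -> F -> B -> G: max(14, 3, 15, 19) = 19
C -> D -> G: max(14, 3) = 14
Smallest bottleneck: 14.

14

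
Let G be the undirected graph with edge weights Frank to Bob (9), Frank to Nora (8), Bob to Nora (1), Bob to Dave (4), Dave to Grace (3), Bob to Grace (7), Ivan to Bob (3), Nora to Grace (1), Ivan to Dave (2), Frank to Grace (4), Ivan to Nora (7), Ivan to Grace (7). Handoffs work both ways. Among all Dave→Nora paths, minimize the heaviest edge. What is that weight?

Comparing a few candidate routes:
Dave - Bob - Nora: max(4, 1) = 4
Dave - Ivan - Grace - Bob - Nora: max(2, 7, 7, 1) = 7
Dave - Ivan - Bob - Nora: max(2, 3, 1) = 3
Dave - Ivan - Bob - Grace - Nora: max(2, 3, 7, 1) = 7
Dave - Ivan - Grace - Nora: max(2, 7, 1) = 7
Dave - Grace - Nora: max(3, 1) = 3
Smallest bottleneck: 3.

3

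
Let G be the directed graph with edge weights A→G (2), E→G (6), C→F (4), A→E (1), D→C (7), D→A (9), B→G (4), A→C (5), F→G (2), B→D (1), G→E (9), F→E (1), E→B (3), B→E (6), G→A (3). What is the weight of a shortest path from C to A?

A few of the C→A routes:
C -> F -> E -> B -> G -> A: 4 + 1 + 3 + 4 + 3 = 15
C -> F -> E -> B -> D -> A: 4 + 1 + 3 + 1 + 9 = 18
C -> F -> G -> A: 4 + 2 + 3 = 9
C -> F -> E -> G -> A: 4 + 1 + 6 + 3 = 14
The minimum is 9.

9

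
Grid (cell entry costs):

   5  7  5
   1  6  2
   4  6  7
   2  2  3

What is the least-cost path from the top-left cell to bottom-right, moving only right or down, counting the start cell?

17

Best path: r0c0 → r1c0 → r2c0 → r3c0 → r3c1 → r3c2
Cost: 5 + 1 + 4 + 2 + 2 + 3 = 17
For comparison, the top-then-right route costs 29.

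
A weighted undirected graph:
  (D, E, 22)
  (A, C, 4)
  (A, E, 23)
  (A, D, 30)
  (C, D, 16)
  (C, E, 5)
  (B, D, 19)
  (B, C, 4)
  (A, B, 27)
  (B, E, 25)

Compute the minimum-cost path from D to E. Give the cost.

21

Comparing a few candidate routes:
D→C→E: 16 + 5 = 21
D→C→A→E: 16 + 4 + 23 = 43
D→B→E: 19 + 25 = 44
D→E: 22
D→A→C→E: 30 + 4 + 5 = 39
D→B→C→E: 19 + 4 + 5 = 28
Shortest: 21.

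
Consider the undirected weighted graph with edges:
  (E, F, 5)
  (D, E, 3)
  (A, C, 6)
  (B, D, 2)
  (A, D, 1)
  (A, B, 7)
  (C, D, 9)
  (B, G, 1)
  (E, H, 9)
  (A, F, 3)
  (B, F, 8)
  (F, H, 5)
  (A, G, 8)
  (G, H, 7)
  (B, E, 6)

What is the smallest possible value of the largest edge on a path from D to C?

A few of the D→C routes:
D - A - C: max(1, 6) = 6
D - B - G - H - F - A - C: max(2, 1, 7, 5, 3, 6) = 7
D - B - E - F - A - C: max(2, 6, 5, 3, 6) = 6
D - E - B - G - H - F - A - C: max(3, 6, 1, 7, 5, 3, 6) = 7
D - B - A - C: max(2, 7, 6) = 7
D - E - F - A - C: max(3, 5, 3, 6) = 6
The minimum achievable maximum is 6.

6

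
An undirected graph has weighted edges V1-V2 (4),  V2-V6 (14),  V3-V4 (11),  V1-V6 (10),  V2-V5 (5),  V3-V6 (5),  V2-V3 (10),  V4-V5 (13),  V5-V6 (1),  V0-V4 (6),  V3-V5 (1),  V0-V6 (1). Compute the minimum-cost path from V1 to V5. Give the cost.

Comparing a few candidate routes:
V1 → V6 → V5: 10 + 1 = 11
V1 → V6 → V3 → V5: 10 + 5 + 1 = 16
V1 → V2 → V5: 4 + 5 = 9
V1 → V2 → V6 → V5: 4 + 14 + 1 = 19
V1 → V2 → V3 → V5: 4 + 10 + 1 = 15
Shortest: 9.

9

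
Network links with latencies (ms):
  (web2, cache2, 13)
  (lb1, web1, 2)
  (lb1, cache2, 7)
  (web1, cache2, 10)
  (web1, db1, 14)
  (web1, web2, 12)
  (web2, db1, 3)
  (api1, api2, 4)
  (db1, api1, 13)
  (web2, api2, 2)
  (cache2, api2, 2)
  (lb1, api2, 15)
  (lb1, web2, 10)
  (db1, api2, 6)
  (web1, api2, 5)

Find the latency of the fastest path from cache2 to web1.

7

Some routes from cache2 to web1:
cache2-lb1-web1: 7 + 2 = 9
cache2-web1: 10
cache2-api2-web1: 2 + 5 = 7
The minimum is 7 ms.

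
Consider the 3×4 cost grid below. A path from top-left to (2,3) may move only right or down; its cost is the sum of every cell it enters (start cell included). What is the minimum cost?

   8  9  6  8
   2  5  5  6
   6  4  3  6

28

Cheapest: r0c0 r1c0 r1c1 r2c1 r2c2 r2c3
  8 + 2 + 5 + 4 + 3 + 6 = 28
For comparison, the top-then-right route costs 43.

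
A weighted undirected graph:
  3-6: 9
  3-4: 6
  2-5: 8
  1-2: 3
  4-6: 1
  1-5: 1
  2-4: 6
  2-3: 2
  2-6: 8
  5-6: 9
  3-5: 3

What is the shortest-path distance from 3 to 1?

4

Checking several routes:
3→2→1: 2 + 3 = 5
3→5→1: 3 + 1 = 4
3→2→5→1: 2 + 8 + 1 = 11
3→5→2→1: 3 + 8 + 3 = 14
Shortest: 4.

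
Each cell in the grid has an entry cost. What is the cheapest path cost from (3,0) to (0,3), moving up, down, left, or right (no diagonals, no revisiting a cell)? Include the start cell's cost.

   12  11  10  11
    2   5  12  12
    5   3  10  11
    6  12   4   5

50

Take [3,0] → [2,0] → [1,0] → [1,1] → [0,1] → [0,2] → [0,3] for a total of 6 + 5 + 2 + 5 + 11 + 10 + 11 = 50.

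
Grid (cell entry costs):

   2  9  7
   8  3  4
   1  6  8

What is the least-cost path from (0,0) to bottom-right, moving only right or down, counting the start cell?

Take r0c0→r1c0→r1c1→r1c2→r2c2 for a total of 2 + 8 + 3 + 4 + 8 = 25.
(Top row then right column would cost 30.)

25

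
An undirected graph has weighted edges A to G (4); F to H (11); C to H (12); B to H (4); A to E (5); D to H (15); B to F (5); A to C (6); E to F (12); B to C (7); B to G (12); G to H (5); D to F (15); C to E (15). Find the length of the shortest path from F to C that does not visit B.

Comparing a few candidate routes:
F→E→C: 12 + 15 = 27
F→E→A→C: 12 + 5 + 6 = 23
F→H→C: 11 + 12 = 23
F→H→G→A→C: 11 + 5 + 4 + 6 = 26
Best route has total 23.

23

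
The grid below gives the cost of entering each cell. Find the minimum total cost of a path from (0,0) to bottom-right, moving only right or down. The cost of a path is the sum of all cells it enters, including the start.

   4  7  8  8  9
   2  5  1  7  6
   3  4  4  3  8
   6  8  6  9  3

Cheapest: r0c0 r1c0 r1c1 r1c2 r2c2 r2c3 r2c4 r3c4
  4 + 2 + 5 + 1 + 4 + 3 + 8 + 3 = 30
For comparison, the top-then-right route costs 53.

30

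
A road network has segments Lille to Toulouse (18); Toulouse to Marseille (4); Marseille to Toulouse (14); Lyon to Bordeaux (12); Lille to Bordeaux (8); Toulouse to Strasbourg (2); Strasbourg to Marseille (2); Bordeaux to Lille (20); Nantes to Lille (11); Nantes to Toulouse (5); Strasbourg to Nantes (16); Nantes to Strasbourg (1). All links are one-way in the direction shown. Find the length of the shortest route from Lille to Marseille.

22

Routes from Lille to Marseille:
Lille -> Toulouse -> Strasbourg -> Marseille: 18 + 2 + 2 = 22
Lille -> Toulouse -> Marseille: 18 + 4 = 22
The minimum is 22 mi.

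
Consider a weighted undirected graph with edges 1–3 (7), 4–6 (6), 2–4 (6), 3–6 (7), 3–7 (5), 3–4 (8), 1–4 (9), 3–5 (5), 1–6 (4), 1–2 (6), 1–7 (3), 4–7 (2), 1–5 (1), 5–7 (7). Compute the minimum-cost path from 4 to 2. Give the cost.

Checking several routes:
4 - 7 - 3 - 5 - 1 - 2: 2 + 5 + 5 + 1 + 6 = 19
4 - 1 - 2: 9 + 6 = 15
4 - 2: 6
4 - 7 - 1 - 2: 2 + 3 + 6 = 11
4 - 7 - 5 - 1 - 2: 2 + 7 + 1 + 6 = 16
4 - 6 - 1 - 2: 6 + 4 + 6 = 16
Best route has total 6.

6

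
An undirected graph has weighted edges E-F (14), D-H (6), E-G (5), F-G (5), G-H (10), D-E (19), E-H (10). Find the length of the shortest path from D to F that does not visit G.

Routes from D to F avoiding G:
D-H-E-F: 6 + 10 + 14 = 30
D-E-F: 19 + 14 = 33
The minimum is 30.

30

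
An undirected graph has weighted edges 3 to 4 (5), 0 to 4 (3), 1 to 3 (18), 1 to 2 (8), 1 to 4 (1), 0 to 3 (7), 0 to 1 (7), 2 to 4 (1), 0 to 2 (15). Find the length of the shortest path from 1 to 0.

Some routes from 1 to 0:
1→0: 7
1→4→0: 1 + 3 = 4
1→4→2→0: 1 + 1 + 15 = 17
1→4→3→0: 1 + 5 + 7 = 13
1→2→4→0: 8 + 1 + 3 = 12
Shortest: 4.

4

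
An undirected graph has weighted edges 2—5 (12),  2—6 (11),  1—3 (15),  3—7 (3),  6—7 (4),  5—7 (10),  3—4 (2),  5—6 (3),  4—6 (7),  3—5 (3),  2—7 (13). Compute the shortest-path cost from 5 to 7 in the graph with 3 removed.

7

Checking several routes:
5 -> 6 -> 7: 3 + 4 = 7
5 -> 2 -> 7: 12 + 13 = 25
5 -> 7: 10
5 -> 2 -> 6 -> 7: 12 + 11 + 4 = 27
The minimum is 7.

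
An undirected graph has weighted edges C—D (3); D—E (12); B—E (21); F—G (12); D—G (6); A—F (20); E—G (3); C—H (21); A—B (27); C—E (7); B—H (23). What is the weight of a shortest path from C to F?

Some routes from C to F:
C → E → G → F: 7 + 3 + 12 = 22
C → D → G → F: 3 + 6 + 12 = 21
C → D → E → G → F: 3 + 12 + 3 + 12 = 30
Best route has total 21.

21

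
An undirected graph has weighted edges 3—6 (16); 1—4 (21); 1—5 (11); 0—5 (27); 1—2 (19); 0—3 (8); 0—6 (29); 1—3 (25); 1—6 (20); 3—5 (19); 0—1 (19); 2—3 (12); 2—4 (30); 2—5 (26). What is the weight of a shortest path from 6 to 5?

31

A few of the 6→5 routes:
6 -> 3 -> 2 -> 5: 16 + 12 + 26 = 54
6 -> 3 -> 0 -> 5: 16 + 8 + 27 = 51
6 -> 1 -> 5: 20 + 11 = 31
6 -> 3 -> 1 -> 5: 16 + 25 + 11 = 52
6 -> 3 -> 5: 16 + 19 = 35
Shortest: 31.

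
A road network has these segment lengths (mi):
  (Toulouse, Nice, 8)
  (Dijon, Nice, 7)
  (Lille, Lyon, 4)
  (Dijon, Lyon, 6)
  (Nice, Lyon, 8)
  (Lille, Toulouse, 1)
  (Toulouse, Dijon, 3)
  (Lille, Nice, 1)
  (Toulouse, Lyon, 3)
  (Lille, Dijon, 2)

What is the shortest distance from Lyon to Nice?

5

Some routes from Lyon to Nice:
Lyon - Nice: 8
Lyon - Lille - Nice: 4 + 1 = 5
Lyon - Toulouse - Lille - Nice: 3 + 1 + 1 = 5
Lyon - Dijon - Lille - Nice: 6 + 2 + 1 = 9
Shortest: 5 mi.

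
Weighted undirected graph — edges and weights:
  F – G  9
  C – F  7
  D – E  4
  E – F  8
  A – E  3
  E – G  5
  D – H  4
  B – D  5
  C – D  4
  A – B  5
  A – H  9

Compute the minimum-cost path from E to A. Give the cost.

A few of the E→A routes:
E-A: 3
E-D-B-A: 4 + 5 + 5 = 14
E-F-C-D-B-A: 8 + 7 + 4 + 5 + 5 = 29
E-D-H-A: 4 + 4 + 9 = 17
E-F-C-D-H-A: 8 + 7 + 4 + 4 + 9 = 32
Best route has total 3.

3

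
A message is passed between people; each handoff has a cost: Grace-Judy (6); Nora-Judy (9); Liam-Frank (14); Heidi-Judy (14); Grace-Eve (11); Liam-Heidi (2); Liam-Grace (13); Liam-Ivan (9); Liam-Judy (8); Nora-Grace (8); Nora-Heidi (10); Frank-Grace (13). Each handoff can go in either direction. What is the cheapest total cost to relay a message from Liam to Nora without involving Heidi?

Candidate routes:
Liam→Judy→Grace→Nora: 8 + 6 + 8 = 22
Liam→Frank→Grace→Nora: 14 + 13 + 8 = 35
Liam→Grace→Judy→Nora: 13 + 6 + 9 = 28
Liam→Frank→Grace→Judy→Nora: 14 + 13 + 6 + 9 = 42
Liam→Judy→Nora: 8 + 9 = 17
Liam→Grace→Nora: 13 + 8 = 21
Shortest: 17.

17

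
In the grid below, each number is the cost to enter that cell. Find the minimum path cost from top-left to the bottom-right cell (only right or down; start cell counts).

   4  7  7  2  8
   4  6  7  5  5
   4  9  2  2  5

Cheapest: (0,0) → (1,0) → (1,1) → (1,2) → (2,2) → (2,3) → (2,4)
  4 + 4 + 6 + 7 + 2 + 2 + 5 = 30

30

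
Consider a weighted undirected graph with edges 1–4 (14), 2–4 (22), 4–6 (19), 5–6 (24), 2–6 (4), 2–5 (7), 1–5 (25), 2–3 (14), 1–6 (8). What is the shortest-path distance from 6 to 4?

Some routes from 6 to 4:
6→1→4: 8 + 14 = 22
6→5→2→4: 24 + 7 + 22 = 53
6→4: 19
6→2→4: 4 + 22 = 26
6→2→5→1→4: 4 + 7 + 25 + 14 = 50
Shortest: 19.

19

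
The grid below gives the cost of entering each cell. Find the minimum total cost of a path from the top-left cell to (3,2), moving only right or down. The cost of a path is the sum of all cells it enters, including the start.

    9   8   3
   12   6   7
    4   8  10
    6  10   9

Path (0,0) (0,1) (0,2) (1,2) (2,2) (3,2): 9 + 8 + 3 + 7 + 10 + 9 = 46.

46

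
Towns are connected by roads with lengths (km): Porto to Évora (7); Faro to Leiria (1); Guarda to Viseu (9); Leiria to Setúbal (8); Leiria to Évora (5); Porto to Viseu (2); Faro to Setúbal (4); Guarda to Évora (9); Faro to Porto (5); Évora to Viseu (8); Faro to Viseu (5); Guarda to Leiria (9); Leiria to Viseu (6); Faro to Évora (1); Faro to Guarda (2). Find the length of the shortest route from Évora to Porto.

6

A few of the Évora→Porto routes:
Évora→Faro→Leiria→Viseu→Porto: 1 + 1 + 6 + 2 = 10
Évora→Viseu→Porto: 8 + 2 = 10
Évora→Faro→Viseu→Porto: 1 + 5 + 2 = 8
Évora→Porto: 7
Évora→Faro→Porto: 1 + 5 = 6
The minimum is 6 km.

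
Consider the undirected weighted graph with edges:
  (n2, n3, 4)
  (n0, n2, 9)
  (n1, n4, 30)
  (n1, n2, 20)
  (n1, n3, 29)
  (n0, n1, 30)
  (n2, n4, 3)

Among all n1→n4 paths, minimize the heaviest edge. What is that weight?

Routes from n1 to n4:
n1-n2-n4: max(20, 3) = 20
n1-n3-n2-n4: max(29, 4, 3) = 29
n1-n0-n2-n4: max(30, 9, 3) = 30
n1-n4: max(30) = 30
Best route has worst link 20.

20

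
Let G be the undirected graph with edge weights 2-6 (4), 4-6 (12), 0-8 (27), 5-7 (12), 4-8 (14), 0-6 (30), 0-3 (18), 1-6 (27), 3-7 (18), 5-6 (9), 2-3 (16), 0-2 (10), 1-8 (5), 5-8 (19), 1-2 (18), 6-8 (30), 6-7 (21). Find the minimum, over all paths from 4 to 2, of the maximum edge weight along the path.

12

Comparing a few candidate routes:
4 -> 6 -> 5 -> 7 -> 3 -> 0 -> 2: max(12, 9, 12, 18, 18, 10) = 18
4 -> 6 -> 2: max(12, 4) = 12
4 -> 8 -> 1 -> 2: max(14, 5, 18) = 18
Best route has worst link 12.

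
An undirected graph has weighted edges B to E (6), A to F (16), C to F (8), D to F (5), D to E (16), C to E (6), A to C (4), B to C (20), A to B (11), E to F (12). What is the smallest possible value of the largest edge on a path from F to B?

8

Comparing a few candidate routes:
F → E → B: max(12, 6) = 12
F → C → A → B: max(8, 4, 11) = 11
F → C → E → B: max(8, 6, 6) = 8
The minimum achievable maximum is 8.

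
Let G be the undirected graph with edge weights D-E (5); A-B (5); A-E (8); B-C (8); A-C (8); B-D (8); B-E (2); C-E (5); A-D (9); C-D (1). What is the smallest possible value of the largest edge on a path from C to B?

5

Some routes from C to B:
C→E→D→B: max(5, 5, 8) = 8
C→E→B: max(5, 2) = 5
C→D→E→B: max(1, 5, 2) = 5
C→D→B: max(1, 8) = 8
C→E→A→B: max(5, 8, 5) = 8
C→D→E→A→B: max(1, 5, 8, 5) = 8
The minimum achievable maximum is 5.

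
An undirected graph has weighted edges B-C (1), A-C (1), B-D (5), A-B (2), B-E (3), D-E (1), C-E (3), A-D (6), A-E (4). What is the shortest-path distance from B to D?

A few of the B→D routes:
B - A - E - D: 2 + 4 + 1 = 7
B - D: 5
B - C - A - E - D: 1 + 1 + 4 + 1 = 7
B - E - D: 3 + 1 = 4
B - A - C - E - D: 2 + 1 + 3 + 1 = 7
B - C - E - D: 1 + 3 + 1 = 5
The minimum is 4.

4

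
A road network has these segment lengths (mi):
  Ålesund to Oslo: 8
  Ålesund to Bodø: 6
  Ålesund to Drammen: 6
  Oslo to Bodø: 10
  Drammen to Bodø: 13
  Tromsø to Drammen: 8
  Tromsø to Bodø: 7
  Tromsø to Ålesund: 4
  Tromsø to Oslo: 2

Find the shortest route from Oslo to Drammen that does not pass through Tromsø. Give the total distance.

14

Paths from Oslo to Drammen avoiding Tromsø:
Oslo -> Ålesund -> Bodø -> Drammen: 8 + 6 + 13 = 27
Oslo -> Bodø -> Drammen: 10 + 13 = 23
Oslo -> Bodø -> Ålesund -> Drammen: 10 + 6 + 6 = 22
Oslo -> Ålesund -> Drammen: 8 + 6 = 14
Shortest: 14 mi.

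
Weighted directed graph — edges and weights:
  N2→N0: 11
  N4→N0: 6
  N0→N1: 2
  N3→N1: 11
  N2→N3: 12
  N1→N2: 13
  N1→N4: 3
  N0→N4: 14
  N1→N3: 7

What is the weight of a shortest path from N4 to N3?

Paths from N4 to N3:
N4-N0-N1-N3: 6 + 2 + 7 = 15
N4-N0-N1-N2-N3: 6 + 2 + 13 + 12 = 33
The minimum is 15.

15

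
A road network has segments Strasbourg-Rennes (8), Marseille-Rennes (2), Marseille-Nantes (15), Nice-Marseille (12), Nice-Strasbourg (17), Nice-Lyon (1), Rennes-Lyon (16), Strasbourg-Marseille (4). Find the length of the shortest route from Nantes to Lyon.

Some routes from Nantes to Lyon:
Nantes-Marseille-Strasbourg-Rennes-Lyon: 15 + 4 + 8 + 16 = 43
Nantes-Marseille-Strasbourg-Nice-Lyon: 15 + 4 + 17 + 1 = 37
Nantes-Marseille-Rennes-Lyon: 15 + 2 + 16 = 33
Nantes-Marseille-Nice-Lyon: 15 + 12 + 1 = 28
Nantes-Marseille-Rennes-Strasbourg-Nice-Lyon: 15 + 2 + 8 + 17 + 1 = 43
The minimum is 28 km.

28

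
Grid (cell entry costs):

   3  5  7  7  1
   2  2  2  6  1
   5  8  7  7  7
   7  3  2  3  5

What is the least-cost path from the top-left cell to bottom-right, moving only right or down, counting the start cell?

Path [0,0] → [1,0] → [1,1] → [1,2] → [2,2] → [3,2] → [3,3] → [3,4]: 3 + 2 + 2 + 2 + 7 + 2 + 3 + 5 = 26.
For comparison, the top-then-right route costs 36.

26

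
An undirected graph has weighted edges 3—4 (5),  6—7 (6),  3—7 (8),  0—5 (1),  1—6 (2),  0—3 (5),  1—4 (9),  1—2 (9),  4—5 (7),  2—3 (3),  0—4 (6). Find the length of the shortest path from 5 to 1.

Some routes from 5 to 1:
5-0-3-2-1: 1 + 5 + 3 + 9 = 18
5-4-1: 7 + 9 = 16
5-0-4-1: 1 + 6 + 9 = 16
The minimum is 16.

16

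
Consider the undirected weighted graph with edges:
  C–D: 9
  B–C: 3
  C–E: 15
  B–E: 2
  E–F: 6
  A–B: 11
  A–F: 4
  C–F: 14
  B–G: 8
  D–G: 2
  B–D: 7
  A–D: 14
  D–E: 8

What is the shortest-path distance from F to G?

16

Comparing a few candidate routes:
F→E→B→D→G: 6 + 2 + 7 + 2 = 17
F→E→B→G: 6 + 2 + 8 = 16
F→A→D→G: 4 + 14 + 2 = 20
F→E→D→G: 6 + 8 + 2 = 16
F→E→B→C→D→G: 6 + 2 + 3 + 9 + 2 = 22
F→A→B→G: 4 + 11 + 8 = 23
The minimum is 16.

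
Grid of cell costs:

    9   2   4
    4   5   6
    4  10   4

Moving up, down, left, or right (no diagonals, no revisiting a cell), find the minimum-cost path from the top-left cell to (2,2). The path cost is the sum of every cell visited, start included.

Path [0,0] [0,1] [0,2] [1,2] [2,2]: 9 + 2 + 4 + 6 + 4 = 25.

25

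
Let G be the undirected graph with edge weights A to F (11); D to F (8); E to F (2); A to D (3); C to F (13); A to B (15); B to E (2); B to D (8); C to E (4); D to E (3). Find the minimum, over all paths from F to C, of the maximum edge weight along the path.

A few of the F→C routes:
F-D-B-E-C: max(8, 8, 2, 4) = 8
F-D-E-C: max(8, 3, 4) = 8
F-E-C: max(2, 4) = 4
Smallest bottleneck: 4.

4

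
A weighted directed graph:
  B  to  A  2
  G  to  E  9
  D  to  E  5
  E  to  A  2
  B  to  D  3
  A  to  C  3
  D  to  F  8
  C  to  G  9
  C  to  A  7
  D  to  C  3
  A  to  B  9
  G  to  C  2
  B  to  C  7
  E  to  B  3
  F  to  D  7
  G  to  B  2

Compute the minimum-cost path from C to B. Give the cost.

Candidate routes:
C→G→E→B: 9 + 9 + 3 = 21
C→A→B: 7 + 9 = 16
C→G→E→A→B: 9 + 9 + 2 + 9 = 29
C→G→B: 9 + 2 = 11
Shortest: 11.

11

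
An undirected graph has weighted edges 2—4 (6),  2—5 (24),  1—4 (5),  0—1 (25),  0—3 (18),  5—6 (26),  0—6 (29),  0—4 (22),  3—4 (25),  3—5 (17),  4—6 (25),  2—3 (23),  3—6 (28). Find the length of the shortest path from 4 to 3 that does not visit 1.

Comparing a few candidate routes:
4 -> 2 -> 3: 6 + 23 = 29
4 -> 2 -> 5 -> 3: 6 + 24 + 17 = 47
4 -> 0 -> 3: 22 + 18 = 40
4 -> 3: 25
Shortest: 25.

25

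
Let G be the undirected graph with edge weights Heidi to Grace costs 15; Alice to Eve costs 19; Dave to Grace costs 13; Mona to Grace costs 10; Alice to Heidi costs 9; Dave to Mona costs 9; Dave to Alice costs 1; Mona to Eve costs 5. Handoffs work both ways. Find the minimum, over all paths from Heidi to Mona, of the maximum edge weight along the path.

9

A few of the Heidi→Mona routes:
Heidi-Grace-Mona: max(15, 10) = 15
Heidi-Alice-Dave-Grace-Mona: max(9, 1, 13, 10) = 13
Heidi-Alice-Dave-Mona: max(9, 1, 9) = 9
Smallest bottleneck: 9.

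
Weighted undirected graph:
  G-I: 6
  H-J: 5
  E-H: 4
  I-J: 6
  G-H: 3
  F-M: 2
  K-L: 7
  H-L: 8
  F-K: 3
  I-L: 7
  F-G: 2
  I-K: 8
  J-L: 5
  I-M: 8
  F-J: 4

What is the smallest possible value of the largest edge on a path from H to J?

Comparing a few candidate routes:
H - J: max(5) = 5
H - G - F - J: max(3, 2, 4) = 4
H - G - I - J: max(3, 6, 6) = 6
Best route has worst link 4.

4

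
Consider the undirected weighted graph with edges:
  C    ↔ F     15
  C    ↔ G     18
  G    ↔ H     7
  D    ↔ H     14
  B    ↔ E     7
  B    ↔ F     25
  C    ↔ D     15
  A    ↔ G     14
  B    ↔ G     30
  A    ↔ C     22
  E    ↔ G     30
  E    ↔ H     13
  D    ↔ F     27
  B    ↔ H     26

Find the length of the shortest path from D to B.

34

Checking several routes:
D → H → B: 14 + 26 = 40
D → F → B: 27 + 25 = 52
D → H → E → B: 14 + 13 + 7 = 34
D → H → G → B: 14 + 7 + 30 = 51
Best route has total 34.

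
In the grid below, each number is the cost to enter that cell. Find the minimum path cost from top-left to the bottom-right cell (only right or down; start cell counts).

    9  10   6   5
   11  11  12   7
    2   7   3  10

Best path: (0,0) -> (1,0) -> (2,0) -> (2,1) -> (2,2) -> (2,3)
Cost: 9 + 11 + 2 + 7 + 3 + 10 = 42
For comparison, the top-then-right route costs 47.

42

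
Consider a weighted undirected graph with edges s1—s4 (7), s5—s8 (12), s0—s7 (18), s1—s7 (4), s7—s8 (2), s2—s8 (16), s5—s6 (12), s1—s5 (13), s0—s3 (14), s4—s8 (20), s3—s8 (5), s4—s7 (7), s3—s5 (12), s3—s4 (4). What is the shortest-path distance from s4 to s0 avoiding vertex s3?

Comparing a few candidate routes:
s4 → s8 → s7 → s0: 20 + 2 + 18 = 40
s4 → s1 → s7 → s0: 7 + 4 + 18 = 29
s4 → s7 → s0: 7 + 18 = 25
Shortest: 25.

25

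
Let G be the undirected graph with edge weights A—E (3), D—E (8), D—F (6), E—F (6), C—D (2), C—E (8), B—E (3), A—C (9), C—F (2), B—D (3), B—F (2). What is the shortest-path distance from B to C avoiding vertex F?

5

A few of the B→C routes:
B -> E -> A -> C: 3 + 3 + 9 = 15
B -> E -> D -> C: 3 + 8 + 2 = 13
B -> D -> C: 3 + 2 = 5
B -> D -> E -> C: 3 + 8 + 8 = 19
B -> E -> C: 3 + 8 = 11
Shortest: 5.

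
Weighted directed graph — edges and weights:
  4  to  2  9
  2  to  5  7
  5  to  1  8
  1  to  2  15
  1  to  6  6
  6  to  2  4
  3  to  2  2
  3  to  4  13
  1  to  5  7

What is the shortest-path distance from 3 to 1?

17

Paths from 3 to 1:
3 → 2 → 5 → 1: 2 + 7 + 8 = 17
3 → 4 → 2 → 5 → 1: 13 + 9 + 7 + 8 = 37
Shortest: 17.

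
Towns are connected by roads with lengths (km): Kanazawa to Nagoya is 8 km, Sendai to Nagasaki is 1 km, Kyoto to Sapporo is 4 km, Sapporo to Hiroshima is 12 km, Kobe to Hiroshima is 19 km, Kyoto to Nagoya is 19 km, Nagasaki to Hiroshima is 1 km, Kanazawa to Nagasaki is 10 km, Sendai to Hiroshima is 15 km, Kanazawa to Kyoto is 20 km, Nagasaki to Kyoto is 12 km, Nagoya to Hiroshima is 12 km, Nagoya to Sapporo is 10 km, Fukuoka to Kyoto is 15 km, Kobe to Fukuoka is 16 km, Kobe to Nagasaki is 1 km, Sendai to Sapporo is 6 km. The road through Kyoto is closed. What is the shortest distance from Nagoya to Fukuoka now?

30

Checking several routes:
Nagoya→Sapporo→Sendai→Nagasaki→Kobe→Fukuoka: 10 + 6 + 1 + 1 + 16 = 34
Nagoya→Sapporo→Hiroshima→Nagasaki→Kobe→Fukuoka: 10 + 12 + 1 + 1 + 16 = 40
Nagoya→Kanazawa→Nagasaki→Kobe→Fukuoka: 8 + 10 + 1 + 16 = 35
Nagoya→Hiroshima→Nagasaki→Kobe→Fukuoka: 12 + 1 + 1 + 16 = 30
Shortest: 30 km.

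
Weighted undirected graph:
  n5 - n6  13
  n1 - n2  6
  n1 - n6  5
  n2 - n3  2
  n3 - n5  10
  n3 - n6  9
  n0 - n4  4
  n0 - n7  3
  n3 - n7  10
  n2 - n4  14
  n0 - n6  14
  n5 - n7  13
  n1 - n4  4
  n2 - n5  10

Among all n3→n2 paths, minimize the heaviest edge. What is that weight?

2

Comparing a few candidate routes:
n3 -> n2: max(2) = 2
n3 -> n5 -> n2: max(10, 10) = 10
n3 -> n6 -> n1 -> n2: max(9, 5, 6) = 9
Best route has worst link 2.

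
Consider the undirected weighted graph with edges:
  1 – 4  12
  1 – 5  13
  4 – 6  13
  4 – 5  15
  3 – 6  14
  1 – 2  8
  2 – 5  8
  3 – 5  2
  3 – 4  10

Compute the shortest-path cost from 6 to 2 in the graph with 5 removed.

Paths from 6 to 2 avoiding 5:
6 -> 4 -> 1 -> 2: 13 + 12 + 8 = 33
6 -> 3 -> 4 -> 1 -> 2: 14 + 10 + 12 + 8 = 44
Best route has total 33.

33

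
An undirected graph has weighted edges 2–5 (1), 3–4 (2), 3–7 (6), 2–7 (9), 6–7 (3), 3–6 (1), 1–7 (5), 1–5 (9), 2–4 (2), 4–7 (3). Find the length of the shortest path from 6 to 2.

5

Comparing a few candidate routes:
6 → 7 → 3 → 4 → 2: 3 + 6 + 2 + 2 = 13
6 → 3 → 7 → 4 → 2: 1 + 6 + 3 + 2 = 12
6 → 7 → 2: 3 + 9 = 12
6 → 7 → 4 → 2: 3 + 3 + 2 = 8
6 → 3 → 4 → 7 → 2: 1 + 2 + 3 + 9 = 15
6 → 3 → 4 → 2: 1 + 2 + 2 = 5
Shortest: 5.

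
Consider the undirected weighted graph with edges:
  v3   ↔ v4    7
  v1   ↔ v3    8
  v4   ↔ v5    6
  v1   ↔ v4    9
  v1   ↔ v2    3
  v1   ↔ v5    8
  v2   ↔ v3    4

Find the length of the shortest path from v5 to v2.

Comparing a few candidate routes:
v5 → v1 → v3 → v2: 8 + 8 + 4 = 20
v5 → v4 → v3 → v2: 6 + 7 + 4 = 17
v5 → v1 → v2: 8 + 3 = 11
v5 → v4 → v1 → v3 → v2: 6 + 9 + 8 + 4 = 27
v5 → v4 → v1 → v2: 6 + 9 + 3 = 18
v5 → v4 → v3 → v1 → v2: 6 + 7 + 8 + 3 = 24
Best route has total 11.

11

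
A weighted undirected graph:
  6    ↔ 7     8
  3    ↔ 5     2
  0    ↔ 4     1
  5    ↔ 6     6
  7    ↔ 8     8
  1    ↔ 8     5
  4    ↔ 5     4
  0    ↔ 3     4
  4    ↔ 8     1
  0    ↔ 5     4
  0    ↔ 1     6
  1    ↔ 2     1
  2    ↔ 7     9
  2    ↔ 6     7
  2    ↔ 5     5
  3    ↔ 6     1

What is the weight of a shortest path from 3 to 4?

5

Checking several routes:
3-0-5-4: 4 + 4 + 4 = 12
3-5-4: 2 + 4 = 6
3-5-0-4: 2 + 4 + 1 = 7
3-6-5-4: 1 + 6 + 4 = 11
3-0-4: 4 + 1 = 5
Best route has total 5.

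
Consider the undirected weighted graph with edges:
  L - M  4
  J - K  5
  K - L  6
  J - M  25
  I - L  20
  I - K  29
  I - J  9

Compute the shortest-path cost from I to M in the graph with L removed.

34

Paths from I to M avoiding L:
I-J-M: 9 + 25 = 34
I-K-J-M: 29 + 5 + 25 = 59
Best route has total 34.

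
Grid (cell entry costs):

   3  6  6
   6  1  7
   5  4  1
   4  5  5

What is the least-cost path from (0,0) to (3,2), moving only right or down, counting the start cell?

20

One optimal route is r0c0→r0c1→r1c1→r2c1→r2c2→r3c2.
Its cost is 3 + 6 + 1 + 4 + 1 + 5 = 20.
For comparison, the top-then-right route costs 28.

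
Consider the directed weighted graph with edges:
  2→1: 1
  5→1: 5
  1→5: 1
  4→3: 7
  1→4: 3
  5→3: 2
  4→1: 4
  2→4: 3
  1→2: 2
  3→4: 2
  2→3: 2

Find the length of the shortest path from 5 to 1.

Candidate routes:
5 → 1: 5
5 → 3 → 4 → 1: 2 + 2 + 4 = 8
Shortest: 5.

5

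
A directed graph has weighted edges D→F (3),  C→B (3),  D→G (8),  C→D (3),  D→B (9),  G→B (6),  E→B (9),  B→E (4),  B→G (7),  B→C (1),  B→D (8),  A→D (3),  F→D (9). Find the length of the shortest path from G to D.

Routes from G to D:
G→B→C→D: 6 + 1 + 3 = 10
G→B→D: 6 + 8 = 14
Best route has total 10.

10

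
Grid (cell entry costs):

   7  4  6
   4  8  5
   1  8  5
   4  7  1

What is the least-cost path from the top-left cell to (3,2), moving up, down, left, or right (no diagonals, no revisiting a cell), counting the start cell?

24

Cheapest: (0,0)→(1,0)→(2,0)→(3,0)→(3,1)→(3,2)
  7 + 4 + 1 + 4 + 7 + 1 = 24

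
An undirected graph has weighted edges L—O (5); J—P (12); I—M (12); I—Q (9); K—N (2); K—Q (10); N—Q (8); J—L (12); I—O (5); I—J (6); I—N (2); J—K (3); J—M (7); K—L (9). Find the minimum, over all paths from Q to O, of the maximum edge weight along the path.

8

Checking several routes:
Q → N → K → J → I → O: max(8, 2, 3, 6, 5) = 8
Q → N → I → O: max(8, 2, 5) = 8
Q → I → N → K → L → O: max(9, 2, 2, 9, 5) = 9
Q → N → I → J → K → L → O: max(8, 2, 6, 3, 9, 5) = 9
Q → N → K → L → O: max(8, 2, 9, 5) = 9
The minimum achievable maximum is 8.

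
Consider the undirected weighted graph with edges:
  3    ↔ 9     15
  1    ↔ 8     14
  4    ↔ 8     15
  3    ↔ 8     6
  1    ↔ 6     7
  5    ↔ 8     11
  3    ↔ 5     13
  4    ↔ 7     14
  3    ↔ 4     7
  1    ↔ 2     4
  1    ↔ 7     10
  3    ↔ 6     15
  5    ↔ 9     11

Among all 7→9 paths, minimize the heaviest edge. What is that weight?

Some routes from 7 to 9:
7→1→8→3→5→9: max(10, 14, 6, 13, 11) = 14
7→4→3→8→5→9: max(14, 7, 6, 11, 11) = 14
7→1→8→5→9: max(10, 14, 11, 11) = 14
Smallest bottleneck: 14.

14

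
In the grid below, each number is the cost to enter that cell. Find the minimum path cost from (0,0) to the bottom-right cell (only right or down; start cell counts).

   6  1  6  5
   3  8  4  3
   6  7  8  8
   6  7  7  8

Cheapest: r0c0→r0c1→r0c2→r1c2→r1c3→r2c3→r3c3
  6 + 1 + 6 + 4 + 3 + 8 + 8 = 36
For comparison, the top-then-right route costs 37.

36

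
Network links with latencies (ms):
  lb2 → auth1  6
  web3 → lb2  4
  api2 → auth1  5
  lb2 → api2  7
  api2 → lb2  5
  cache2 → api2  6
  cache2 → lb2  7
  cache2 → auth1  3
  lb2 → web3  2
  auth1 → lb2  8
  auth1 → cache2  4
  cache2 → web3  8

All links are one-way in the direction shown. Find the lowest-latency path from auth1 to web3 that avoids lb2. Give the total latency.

12

Routes from auth1 to web3 avoiding lb2:
auth1 -> cache2 -> web3: 4 + 8 = 12
The minimum is 12 ms.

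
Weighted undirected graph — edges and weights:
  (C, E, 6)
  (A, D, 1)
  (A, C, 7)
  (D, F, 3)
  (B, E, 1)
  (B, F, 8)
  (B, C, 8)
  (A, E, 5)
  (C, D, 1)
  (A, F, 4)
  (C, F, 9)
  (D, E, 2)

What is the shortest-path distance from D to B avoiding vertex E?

A few of the D→B routes:
D → A → F → B: 1 + 4 + 8 = 13
D → F → B: 3 + 8 = 11
D → C → B: 1 + 8 = 9
Best route has total 9.

9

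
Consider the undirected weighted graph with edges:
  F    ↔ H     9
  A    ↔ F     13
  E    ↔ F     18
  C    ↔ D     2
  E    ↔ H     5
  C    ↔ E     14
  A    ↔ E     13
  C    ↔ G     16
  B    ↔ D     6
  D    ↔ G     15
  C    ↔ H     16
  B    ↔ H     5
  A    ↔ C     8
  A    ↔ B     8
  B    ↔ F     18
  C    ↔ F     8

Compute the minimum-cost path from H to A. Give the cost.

13

Comparing a few candidate routes:
H - C - A: 16 + 8 = 24
H - B - A: 5 + 8 = 13
H - B - D - C - A: 5 + 6 + 2 + 8 = 21
H - E - A: 5 + 13 = 18
H - F - C - A: 9 + 8 + 8 = 25
H - F - A: 9 + 13 = 22
The minimum is 13.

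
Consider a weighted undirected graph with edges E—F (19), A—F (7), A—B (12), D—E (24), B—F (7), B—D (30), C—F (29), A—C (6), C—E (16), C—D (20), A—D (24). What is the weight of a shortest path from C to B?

18

Checking several routes:
C - A - F - B: 6 + 7 + 7 = 20
C - F - B: 29 + 7 = 36
C - A - B: 6 + 12 = 18
Shortest: 18.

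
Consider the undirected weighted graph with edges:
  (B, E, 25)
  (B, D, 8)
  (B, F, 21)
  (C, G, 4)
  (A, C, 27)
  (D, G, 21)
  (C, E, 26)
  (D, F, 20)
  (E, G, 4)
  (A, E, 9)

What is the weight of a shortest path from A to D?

Checking several routes:
A→C→G→D: 27 + 4 + 21 = 52
A→E→B→D: 9 + 25 + 8 = 42
A→E→G→D: 9 + 4 + 21 = 34
A→E→C→G→D: 9 + 26 + 4 + 21 = 60
Best route has total 34.

34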